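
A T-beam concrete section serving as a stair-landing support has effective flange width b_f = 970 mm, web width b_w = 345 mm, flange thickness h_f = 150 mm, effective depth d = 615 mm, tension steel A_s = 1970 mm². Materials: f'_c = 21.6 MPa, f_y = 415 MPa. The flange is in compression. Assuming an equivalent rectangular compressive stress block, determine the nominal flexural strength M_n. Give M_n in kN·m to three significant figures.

M_n ≈ 484 kN·m

Tension: T = A_s f_y = 1970 × 415 = 817550 N.
Try a within the flange: a = T/(0.85 f'_c b_f) = 817550/(0.85 × 21.6 × 970) = 45.91 mm.
Since a = 45.91 ≤ h_f = 150 mm, the stress block lies entirely in the flange; analyse as a rectangular beam of width b_f.
M_n = T(d − a/2) = 817550 × (615 − 22.955) = 484.03 × 10⁶ N·mm.
M_n = 484.03 kN·m.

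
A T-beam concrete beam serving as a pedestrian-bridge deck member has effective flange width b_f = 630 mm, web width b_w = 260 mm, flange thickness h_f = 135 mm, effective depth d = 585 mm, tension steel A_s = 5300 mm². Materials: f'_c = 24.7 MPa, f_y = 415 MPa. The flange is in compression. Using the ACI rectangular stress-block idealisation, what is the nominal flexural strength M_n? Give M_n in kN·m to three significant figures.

Tension: T = A_s f_y = 5300 × 415 = 2199500 N.
Try a within the flange: a = T/(0.85 f'_c b_f) = 2199500/(0.85 × 24.7 × 630) = 166.29 mm.
a = 166.29 > h_f = 135 mm: the block extends into the web. Split into flange-overhang and web parts.
C_f = 0.85 f'_c (b_f − b_w) h_f = 0.85 × 24.7 × (630 − 260) × 135 = 1048700 N.
Remaining web compression depth: a_w = (T − C_f)/(0.85 f'_c b_w) = (2199500 − 1048700)/(0.85 × 24.7 × 260) = 210.82 mm.
M_n = C_f(d − h_f/2) + (T − C_f)(d − a_w/2) = 1048700 × (585 − 67.5) + 1150800 × (585 − 105.41) = 542.70 + 551.91 = 1094.61 × 10⁶ N·mm.
M_n = 1094.61 kN·m.

M_n ≈ 1090 kN·m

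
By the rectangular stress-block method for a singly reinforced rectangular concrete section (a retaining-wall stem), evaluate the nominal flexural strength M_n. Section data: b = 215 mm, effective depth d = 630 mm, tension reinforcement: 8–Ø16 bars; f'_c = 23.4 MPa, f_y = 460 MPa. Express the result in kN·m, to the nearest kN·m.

M_n ≈ 402 kN·m

A_s = 8 × 201 = 1608 mm².
T = A_s f_y = 1608 × 460 = 739680 N = 739.68 kN.
From C = T: a = T/(0.85 f'_c b) = 739680/(0.85 × 23.4 × 215) = 172.97 mm.
M_n = T(d − a/2) = 739.68 kN × (630 − 86.485) mm = 402.03 kN·m.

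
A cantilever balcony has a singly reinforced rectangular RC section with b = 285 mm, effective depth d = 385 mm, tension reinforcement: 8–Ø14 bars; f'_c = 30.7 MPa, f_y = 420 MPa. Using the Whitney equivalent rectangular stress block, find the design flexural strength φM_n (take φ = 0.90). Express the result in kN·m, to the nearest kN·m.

φM_n ≈ 163 kN·m

A_s = 8 × 154 = 1232 mm².
T = A_s f_y = 1232 × 420 = 517440 N = 517.44 kN.
From C = T: a = T/(0.85 f'_c b) = 517440/(0.85 × 30.7 × 285) = 69.58 mm.
M_n = T(d − a/2) = 517.44 kN × (385 − 34.79) mm = 181.21 kN·m.
φM_n = 0.90 × 181.21 = 163.09 kN·m.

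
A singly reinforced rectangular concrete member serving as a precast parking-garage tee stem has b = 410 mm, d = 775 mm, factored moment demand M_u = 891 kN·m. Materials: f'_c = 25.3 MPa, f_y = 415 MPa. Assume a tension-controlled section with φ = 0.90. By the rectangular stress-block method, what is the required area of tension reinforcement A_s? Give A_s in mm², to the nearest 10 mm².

A_s ≈ 3440 mm²

M_n = M_u/φ = 891/0.90 = 990 kN·m.
With M_n = 0.85 f'_c a b (d − a/2), solve the quadratic for a:
a = d − √(d² − 2M_n/(0.85 f'_c b)) = 775 − √(775² − 2 × 990×10⁶/(0.85 × 25.3 × 410)) = 161.76 mm.
A_s = 0.85 f'_c a b / f_y = 0.85 × 25.3 × 161.76 × 410 / 415 = 3436.7 mm².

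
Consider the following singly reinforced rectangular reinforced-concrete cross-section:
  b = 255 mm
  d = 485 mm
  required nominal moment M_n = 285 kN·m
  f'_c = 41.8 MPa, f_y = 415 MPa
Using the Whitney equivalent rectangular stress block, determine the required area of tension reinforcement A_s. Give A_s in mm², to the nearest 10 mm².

With M_n = 0.85 f'_c a b (d − a/2), solve the quadratic for a:
a = d − √(d² − 2M_n/(0.85 f'_c b)) = 485 − √(485² − 2 × 285×10⁶/(0.85 × 41.8 × 255)) = 69.90 mm.
A_s = 0.85 f'_c a b / f_y = 0.85 × 41.8 × 69.90 × 255 / 415 = 1526.0 mm².

A_s ≈ 1530 mm²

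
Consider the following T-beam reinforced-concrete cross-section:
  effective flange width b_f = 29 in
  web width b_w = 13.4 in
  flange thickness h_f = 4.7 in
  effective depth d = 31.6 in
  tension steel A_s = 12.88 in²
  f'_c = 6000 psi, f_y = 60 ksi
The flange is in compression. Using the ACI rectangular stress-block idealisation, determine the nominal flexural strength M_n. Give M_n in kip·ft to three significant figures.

M_n ≈ 1860 kip·ft

Tension: T = A_s f_y = 12.88 × 60 = 772.8 kips.
Try a within the flange: a = T/(0.85 f'_c b_f) = 772.8/(0.85 × 6 × 29) = 5.225 in.
a = 5.225 > h_f = 4.7 in: the block extends into the web. Split into flange-overhang and web parts.
C_f = 0.85 f'_c (b_f − b_w) h_f = 0.85 × 6 × (29 − 13.4) × 4.7 = 373.9 kips.
Remaining web compression depth: a_w = (T − C_f)/(0.85 f'_c b_w) = (772.8 − 373.9)/(0.85 × 6 × 13.4) = 5.837 in.
M_n = C_f(d − h_f/2) + (T − C_f)(d − a_w/2) = 373.9 × (31.6 − 2.35) + 398.9 × (31.6 − 2.9185) = 10936.6 + 11441.1 = 22377.7 kip·in.
M_n = 22377.7/12 = 1864.81 kip·ft.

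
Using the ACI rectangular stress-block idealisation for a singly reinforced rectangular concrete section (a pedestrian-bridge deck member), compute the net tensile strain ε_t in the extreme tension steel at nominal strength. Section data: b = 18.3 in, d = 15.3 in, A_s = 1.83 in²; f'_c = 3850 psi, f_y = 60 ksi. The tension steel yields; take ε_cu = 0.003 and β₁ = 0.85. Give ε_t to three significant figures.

a = A_s f_y/(0.85 f'_c b) = 1.833 in.
β₁ = 0.85, so c = a/β₁ = 1.833/0.85 = 2.156 in.
From the linear strain diagram with ε_cu = 0.003: ε_t = 0.003 (d − c)/c = 0.003 × (15.3 − 2.156)/2.156 = 0.0183.
Since ε_t ≥ 0.005, the section is tension-controlled.

ε_t ≈ 0.0183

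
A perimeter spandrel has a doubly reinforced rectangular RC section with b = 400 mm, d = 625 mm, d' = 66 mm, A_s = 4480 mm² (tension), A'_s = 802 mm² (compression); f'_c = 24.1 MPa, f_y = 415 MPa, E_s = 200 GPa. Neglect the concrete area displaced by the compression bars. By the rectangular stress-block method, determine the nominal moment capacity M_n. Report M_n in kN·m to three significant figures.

M_n ≈ 998 kN·m

Assume both tension and compression steel yield.
Net tension couple steel: A_s − A'_s = 3678 mm².
a = (A_s − A'_s) f_y / (0.85 f'_c b) = 1526370/(0.85 × 24.1 × 400) = 186.28 mm.
c = a/β₁ = 186.28/0.85 = 219.15 mm; ε'_s = 0.003(c − d')/c = 0.0021 ≥ f_y/E_s = 0.0021, so compression steel does yield.
M_n = (A_s − A'_s) f_y (d − a/2) + A'_s f_y (d − d') = [1526370 × (625 − 93.14) + 332830 × (625 − 66)] × 10⁻⁶ = 811.82 + 186.05 = 997.87 kN·m.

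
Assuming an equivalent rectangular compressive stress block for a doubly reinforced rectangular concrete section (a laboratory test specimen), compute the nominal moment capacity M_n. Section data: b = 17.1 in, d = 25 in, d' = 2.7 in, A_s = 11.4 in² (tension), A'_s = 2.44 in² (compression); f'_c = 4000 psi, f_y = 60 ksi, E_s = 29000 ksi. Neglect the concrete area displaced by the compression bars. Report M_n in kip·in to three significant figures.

M_n ≈ 14200 kip·in

Assume both steels yield.
a = (A_s − A'_s) f_y/(0.85 f'_c b) = (11.4 − 2.44) × 60/(0.85 × 4 × 17.1) = 9.247 in.
c = a/β₁ = 9.247/0.85 = 10.879 in; ε'_s = 0.003(c − d')/c = 0.0023 ≥ ε_y = 0.0021, so the compression steel yields.
M_n = (A_s − A'_s) f_y (d − a/2) + A'_s f_y (d − d') = 537.6 × (25 − 4.6235) + 146.4 × (25 − 2.7) = 10954.4 + 3264.7 = 14219.1 kip·in.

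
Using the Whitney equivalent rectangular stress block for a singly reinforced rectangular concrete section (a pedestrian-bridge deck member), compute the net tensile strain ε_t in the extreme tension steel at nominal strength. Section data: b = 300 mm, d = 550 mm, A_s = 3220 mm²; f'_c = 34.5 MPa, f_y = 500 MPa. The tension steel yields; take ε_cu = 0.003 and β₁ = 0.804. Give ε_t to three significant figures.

a = A_s f_y/(0.85 f'_c b) = 183.01 mm.
β₁ = 0.804, so c = a/β₁ = 183.01/0.804 = 227.62 mm.
From the linear strain diagram with ε_cu = 0.003: ε_t = 0.003 (d − c)/c = 0.003 × (550 − 227.62)/227.62 = 0.00425.
ε_t is between 0.004 and 0.005 — transition zone.

ε_t ≈ 0.00425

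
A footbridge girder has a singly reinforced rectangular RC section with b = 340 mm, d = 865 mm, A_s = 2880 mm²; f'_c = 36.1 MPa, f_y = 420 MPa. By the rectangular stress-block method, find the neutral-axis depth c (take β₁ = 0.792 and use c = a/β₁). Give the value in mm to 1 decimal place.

T = A_s f_y = 2880 × 420 = 1209600 N = 1209.6 kN.
Setting C = 0.85 f'_c a b equal to T: a = 1209600/(0.85 × 36.1 × 340) = 115.941 mm.
With β₁ = 0.792, c = a/β₁ = 115.941/0.792 = 146.4 mm.

c ≈ 146.4 mm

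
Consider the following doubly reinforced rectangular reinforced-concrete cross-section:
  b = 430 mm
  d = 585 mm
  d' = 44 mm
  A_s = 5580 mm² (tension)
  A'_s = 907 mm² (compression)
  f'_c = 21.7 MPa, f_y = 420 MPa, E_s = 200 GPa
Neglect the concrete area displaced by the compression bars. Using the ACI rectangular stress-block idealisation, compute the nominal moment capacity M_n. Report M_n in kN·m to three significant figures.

M_n ≈ 1110 kN·m

Assume both tension and compression steel yield.
Net tension couple steel: A_s − A'_s = 4673 mm².
a = (A_s − A'_s) f_y / (0.85 f'_c b) = 1962660/(0.85 × 21.7 × 430) = 247.46 mm.
c = a/β₁ = 247.46/0.85 = 291.13 mm; ε'_s = 0.003(c − d')/c = 0.0025 ≥ f_y/E_s = 0.0021, so compression steel does yield.
M_n = (A_s − A'_s) f_y (d − a/2) + A'_s f_y (d − d') = [1962660 × (585 − 123.73) + 380940 × (585 − 44)] × 10⁻⁶ = 905.32 + 206.09 = 1111.41 kN·m.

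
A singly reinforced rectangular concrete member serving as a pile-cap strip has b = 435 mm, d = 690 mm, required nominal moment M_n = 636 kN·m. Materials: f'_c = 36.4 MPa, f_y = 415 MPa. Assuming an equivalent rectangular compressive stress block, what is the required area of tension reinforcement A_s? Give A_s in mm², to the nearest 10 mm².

A_s ≈ 2340 mm²

With M_n = 0.85 f'_c a b (d − a/2), solve the quadratic for a:
a = d − √(d² − 2M_n/(0.85 f'_c b)) = 690 − √(690² − 2 × 636×10⁶/(0.85 × 36.4 × 435)) = 72.27 mm.
A_s = 0.85 f'_c a b / f_y = 0.85 × 36.4 × 72.27 × 435 / 415 = 2343.8 mm².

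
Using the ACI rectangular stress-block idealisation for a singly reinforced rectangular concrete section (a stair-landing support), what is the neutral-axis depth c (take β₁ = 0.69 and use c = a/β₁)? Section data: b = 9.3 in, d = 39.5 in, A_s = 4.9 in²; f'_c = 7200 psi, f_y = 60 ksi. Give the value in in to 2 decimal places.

c ≈ 7.49 in

T = A_s f_y = 4.9 × 60 = 294 kips.
a = T/(0.85 f'_c b) = 294/(0.85 × 7.2 × 9.3) = 5.1655 in.
With β₁ = 0.69, c = a/β₁ = 5.1655/0.69 = 7.49 in.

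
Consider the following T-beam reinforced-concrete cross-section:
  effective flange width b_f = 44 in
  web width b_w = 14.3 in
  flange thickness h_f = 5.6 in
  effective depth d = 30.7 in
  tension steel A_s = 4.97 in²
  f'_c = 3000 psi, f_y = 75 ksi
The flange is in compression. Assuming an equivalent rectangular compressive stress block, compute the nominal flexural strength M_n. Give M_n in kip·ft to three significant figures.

M_n ≈ 902 kip·ft

Tension: T = A_s f_y = 4.97 × 75 = 372.75 kips.
Try a within the flange: a = T/(0.85 f'_c b_f) = 372.75/(0.85 × 3 × 44) = 3.322 in.
Since a = 3.322 ≤ h_f = 5.6 in, the stress block lies entirely in the flange; analyse as a rectangular beam of width b_f.
M_n = T(d − a/2) = 372.75 × (30.7 − 1.661) = 10824.3 kip·in.
M_n = 10824.3/12 = 902.03 kip·ft.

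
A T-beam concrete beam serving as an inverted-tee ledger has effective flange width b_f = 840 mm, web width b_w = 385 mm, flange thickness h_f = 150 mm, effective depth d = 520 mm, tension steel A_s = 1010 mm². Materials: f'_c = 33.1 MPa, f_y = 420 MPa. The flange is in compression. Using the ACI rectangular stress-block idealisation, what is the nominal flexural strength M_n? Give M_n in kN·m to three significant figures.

Tension: T = A_s f_y = 1010 × 420 = 424200 N.
Try a within the flange: a = T/(0.85 f'_c b_f) = 424200/(0.85 × 33.1 × 840) = 17.95 mm.
Since a = 17.95 ≤ h_f = 150 mm, the stress block lies entirely in the flange; analyse as a rectangular beam of width b_f.
M_n = T(d − a/2) = 424200 × (520 − 8.975) = 216.78 × 10⁶ N·mm.
M_n = 216.78 kN·m.

M_n ≈ 217 kN·m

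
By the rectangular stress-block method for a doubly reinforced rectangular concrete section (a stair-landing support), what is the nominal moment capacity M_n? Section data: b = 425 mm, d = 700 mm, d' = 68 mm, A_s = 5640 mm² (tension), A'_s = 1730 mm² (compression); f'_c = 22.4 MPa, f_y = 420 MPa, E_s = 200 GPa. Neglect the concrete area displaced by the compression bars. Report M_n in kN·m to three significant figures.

M_n ≈ 1440 kN·m

Assume both tension and compression steel yield.
Net tension couple steel: A_s − A'_s = 3910 mm².
a = (A_s − A'_s) f_y / (0.85 f'_c b) = 1642200/(0.85 × 22.4 × 425) = 202.94 mm.
c = a/β₁ = 202.94/0.85 = 238.75 mm; ε'_s = 0.003(c − d')/c = 0.0021 ≥ f_y/E_s = 0.0021, so compression steel does yield.
M_n = (A_s − A'_s) f_y (d − a/2) + A'_s f_y (d − d') = [1642200 × (700 − 101.47) + 726600 × (700 − 68)] × 10⁻⁶ = 982.91 + 459.21 = 1442.12 kN·m.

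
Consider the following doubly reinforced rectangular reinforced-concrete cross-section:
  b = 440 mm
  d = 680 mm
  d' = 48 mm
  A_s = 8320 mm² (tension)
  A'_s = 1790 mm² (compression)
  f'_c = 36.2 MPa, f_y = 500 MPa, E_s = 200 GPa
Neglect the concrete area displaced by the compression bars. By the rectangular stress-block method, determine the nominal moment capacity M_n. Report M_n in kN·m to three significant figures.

Assume both tension and compression steel yield.
Net tension couple steel: A_s − A'_s = 6530 mm².
a = (A_s − A'_s) f_y / (0.85 f'_c b) = 3265000/(0.85 × 36.2 × 440) = 241.16 mm.
c = a/β₁ = 241.16/0.791 = 304.88 mm; ε'_s = 0.003(c − d')/c = 0.0025 ≥ f_y/E_s = 0.0025, so compression steel does yield.
M_n = (A_s − A'_s) f_y (d − a/2) + A'_s f_y (d − d') = [3265000 × (680 − 120.58) + 895000 × (680 − 48)] × 10⁻⁶ = 1826.51 + 565.64 = 2392.15 kN·m.

M_n ≈ 2390 kN·m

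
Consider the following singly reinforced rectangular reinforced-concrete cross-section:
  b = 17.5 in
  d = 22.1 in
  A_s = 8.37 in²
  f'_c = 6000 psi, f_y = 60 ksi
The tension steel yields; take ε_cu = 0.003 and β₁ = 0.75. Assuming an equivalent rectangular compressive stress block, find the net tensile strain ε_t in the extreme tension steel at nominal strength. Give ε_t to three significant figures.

ε_t ≈ 0.00584

a = A_s f_y/(0.85 f'_c b) = 5.627 in.
β₁ = 0.75, so c = a/β₁ = 5.627/0.75 = 7.503 in.
From the linear strain diagram with ε_cu = 0.003: ε_t = 0.003 (d − c)/c = 0.003 × (22.1 − 7.503)/7.503 = 0.00584.
Since ε_t ≥ 0.005, the section is tension-controlled.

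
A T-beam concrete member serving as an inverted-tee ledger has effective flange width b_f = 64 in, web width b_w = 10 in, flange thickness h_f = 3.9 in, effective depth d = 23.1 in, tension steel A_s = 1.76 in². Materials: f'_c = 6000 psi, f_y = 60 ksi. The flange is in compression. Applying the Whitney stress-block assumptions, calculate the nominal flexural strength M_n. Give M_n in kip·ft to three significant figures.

Tension: T = A_s f_y = 1.76 × 60 = 105.6 kips.
Try a within the flange: a = T/(0.85 f'_c b_f) = 105.6/(0.85 × 6 × 64) = 0.324 in.
Since a = 0.324 ≤ h_f = 3.9 in, the stress block lies entirely in the flange; analyse as a rectangular beam of width b_f.
M_n = T(d − a/2) = 105.6 × (23.1 − 0.162) = 2422.3 kip·in.
M_n = 2422.3/12 = 201.86 kip·ft.

M_n ≈ 202 kip·ft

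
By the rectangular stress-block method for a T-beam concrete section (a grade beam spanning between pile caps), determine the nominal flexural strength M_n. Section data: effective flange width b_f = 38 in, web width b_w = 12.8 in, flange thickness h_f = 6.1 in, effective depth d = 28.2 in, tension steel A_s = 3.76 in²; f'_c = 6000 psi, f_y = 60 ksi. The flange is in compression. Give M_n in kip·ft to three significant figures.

Tension: T = A_s f_y = 3.76 × 60 = 225.6 kips.
Try a within the flange: a = T/(0.85 f'_c b_f) = 225.6/(0.85 × 6 × 38) = 1.164 in.
Since a = 1.164 ≤ h_f = 6.1 in, the stress block lies entirely in the flange; analyse as a rectangular beam of width b_f.
M_n = T(d − a/2) = 225.6 × (28.2 − 0.582) = 6230.6 kip·in.
M_n = 6230.6/12 = 519.22 kip·ft.

M_n ≈ 519 kip·ft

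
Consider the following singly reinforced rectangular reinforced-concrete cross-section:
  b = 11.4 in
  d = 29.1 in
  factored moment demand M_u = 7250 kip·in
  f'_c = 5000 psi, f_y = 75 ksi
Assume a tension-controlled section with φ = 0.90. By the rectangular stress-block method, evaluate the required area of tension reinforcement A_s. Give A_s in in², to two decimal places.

A_s ≈ 4.15 in²

M_n = M_u/φ = 7250/0.90 = 8055.56 kip·in.
From M_n = 0.85 f'_c a b (d − a/2):
a = d − √(d² − 2M_n/(0.85 f'_c b)) = 29.1 − √(29.1² − 2 × 8055.56/(0.85 × 5 × 11.4)) = 6.422 in.
A_s = 0.85 f'_c a b / f_y = 0.85 × 5 × 6.422 × 11.4 / 75 = 4.149 in².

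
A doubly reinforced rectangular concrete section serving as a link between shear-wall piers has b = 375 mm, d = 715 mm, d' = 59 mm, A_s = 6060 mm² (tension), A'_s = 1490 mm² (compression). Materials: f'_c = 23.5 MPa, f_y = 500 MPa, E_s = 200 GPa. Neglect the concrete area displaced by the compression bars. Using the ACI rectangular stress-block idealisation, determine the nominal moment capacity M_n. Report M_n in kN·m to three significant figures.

M_n ≈ 1770 kN·m

Assume both tension and compression steel yield.
Net tension couple steel: A_s − A'_s = 4570 mm².
a = (A_s − A'_s) f_y / (0.85 f'_c b) = 2285000/(0.85 × 23.5 × 375) = 305.05 mm.
c = a/β₁ = 305.05/0.85 = 358.88 mm; ε'_s = 0.003(c − d')/c = 0.0025 ≥ f_y/E_s = 0.0025, so compression steel does yield.
M_n = (A_s − A'_s) f_y (d − a/2) + A'_s f_y (d − d') = [2285000 × (715 − 152.525) + 745000 × (715 − 59)] × 10⁻⁶ = 1285.26 + 488.72 = 1773.98 kN·m.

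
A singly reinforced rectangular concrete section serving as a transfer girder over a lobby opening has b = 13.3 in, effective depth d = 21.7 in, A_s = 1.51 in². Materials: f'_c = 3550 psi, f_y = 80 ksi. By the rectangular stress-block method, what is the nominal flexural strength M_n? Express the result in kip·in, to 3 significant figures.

M_n ≈ 2440 kip·in

T = A_s f_y = 1.51 × 80 = 120.8 kips.
a = T/(0.85 f'_c b) = 120.8/(0.85 × 3.55 × 13.3) = 3.010 in.
M_n = T(d − a/2) = 120.8 × (21.7 − 1.505) = 2439.6 kip·in.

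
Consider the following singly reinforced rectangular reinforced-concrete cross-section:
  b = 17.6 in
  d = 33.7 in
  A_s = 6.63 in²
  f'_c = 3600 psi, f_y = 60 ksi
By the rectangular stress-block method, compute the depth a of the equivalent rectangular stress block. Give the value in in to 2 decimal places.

a ≈ 7.39 in

T = A_s f_y = 6.63 × 60 = 397.8 kips.
a = T/(0.85 f'_c b) = 397.8/(0.85 × 3.6 × 17.6) = 7.39 in.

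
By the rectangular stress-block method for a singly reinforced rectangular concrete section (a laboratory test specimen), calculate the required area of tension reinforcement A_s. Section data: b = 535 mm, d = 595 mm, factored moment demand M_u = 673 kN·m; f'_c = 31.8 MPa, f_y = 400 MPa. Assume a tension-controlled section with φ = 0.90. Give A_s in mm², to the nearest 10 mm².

A_s ≈ 3410 mm²

M_n = M_u/φ = 673/0.90 = 747.778 kN·m.
With M_n = 0.85 f'_c a b (d − a/2), solve the quadratic for a:
a = d − √(d² − 2M_n/(0.85 f'_c b)) = 595 − √(595² − 2 × 747.778×10⁶/(0.85 × 31.8 × 535)) = 94.39 mm.
A_s = 0.85 f'_c a b / f_y = 0.85 × 31.8 × 94.39 × 535 / 400 = 3412.4 mm².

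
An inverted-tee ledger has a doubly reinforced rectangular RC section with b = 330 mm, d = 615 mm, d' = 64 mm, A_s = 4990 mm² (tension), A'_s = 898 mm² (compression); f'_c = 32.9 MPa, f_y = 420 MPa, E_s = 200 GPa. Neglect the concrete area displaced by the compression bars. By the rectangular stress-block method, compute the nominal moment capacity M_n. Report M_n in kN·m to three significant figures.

Assume both tension and compression steel yield.
Net tension couple steel: A_s − A'_s = 4092 mm².
a = (A_s − A'_s) f_y / (0.85 f'_c b) = 1718640/(0.85 × 32.9 × 330) = 186.23 mm.
c = a/β₁ = 186.23/0.815 = 228.50 mm; ε'_s = 0.003(c − d')/c = 0.0022 ≥ f_y/E_s = 0.0021, so compression steel does yield.
M_n = (A_s − A'_s) f_y (d − a/2) + A'_s f_y (d − d') = [1718640 × (615 − 93.115) + 377160 × (615 − 64)] × 10⁻⁶ = 896.93 + 207.82 = 1104.75 kN·m.

M_n ≈ 1100 kN·m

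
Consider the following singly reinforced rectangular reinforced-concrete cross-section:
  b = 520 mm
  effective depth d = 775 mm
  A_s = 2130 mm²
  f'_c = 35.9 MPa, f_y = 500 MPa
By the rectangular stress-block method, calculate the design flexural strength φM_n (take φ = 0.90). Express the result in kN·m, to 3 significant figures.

φM_n ≈ 711 kN·m

T = A_s f_y = 2130 × 500 = 1065000 N = 1065 kN.
From C = T: a = T/(0.85 f'_c b) = 1065000/(0.85 × 35.9 × 520) = 67.12 mm.
M_n = T(d − a/2) = 1065 kN × (775 − 33.56) mm = 789.63 kN·m.
φM_n = 0.90 × 789.63 = 710.67 kN·m.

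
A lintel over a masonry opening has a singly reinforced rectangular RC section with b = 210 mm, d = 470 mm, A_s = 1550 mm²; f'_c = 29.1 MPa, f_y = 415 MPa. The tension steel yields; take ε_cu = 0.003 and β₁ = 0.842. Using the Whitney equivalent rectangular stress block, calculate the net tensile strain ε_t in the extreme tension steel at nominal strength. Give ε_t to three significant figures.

ε_t ≈ 0.00659

a = A_s f_y/(0.85 f'_c b) = 123.84 mm.
β₁ = 0.842, so c = a/β₁ = 123.84/0.842 = 147.08 mm.
From the linear strain diagram with ε_cu = 0.003: ε_t = 0.003 (d − c)/c = 0.003 × (470 − 147.08)/147.08 = 0.00659.
Since ε_t ≥ 0.005, the section is tension-controlled.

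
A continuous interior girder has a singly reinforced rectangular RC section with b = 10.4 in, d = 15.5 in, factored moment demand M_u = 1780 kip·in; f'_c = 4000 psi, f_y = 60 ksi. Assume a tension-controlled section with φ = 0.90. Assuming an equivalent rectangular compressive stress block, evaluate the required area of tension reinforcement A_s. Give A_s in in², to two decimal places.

A_s ≈ 2.46 in²

M_n = M_u/φ = 1780/0.90 = 1977.78 kip·in.
From M_n = 0.85 f'_c a b (d − a/2):
a = d − √(d² − 2M_n/(0.85 f'_c b)) = 15.5 − √(15.5² − 2 × 1977.78/(0.85 × 4 × 10.4)) = 4.169 in.
A_s = 0.85 f'_c a b / f_y = 0.85 × 4 × 4.169 × 10.4 / 60 = 2.457 in².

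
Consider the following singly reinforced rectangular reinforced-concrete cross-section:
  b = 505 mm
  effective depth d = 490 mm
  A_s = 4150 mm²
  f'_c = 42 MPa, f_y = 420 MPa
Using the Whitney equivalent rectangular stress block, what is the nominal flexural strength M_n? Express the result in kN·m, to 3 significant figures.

M_n ≈ 770 kN·m

T = A_s f_y = 4150 × 420 = 1743000 N = 1743 kN.
From C = T: a = T/(0.85 f'_c b) = 1743000/(0.85 × 42 × 505) = 96.68 mm.
M_n = T(d − a/2) = 1743 kN × (490 − 48.34) mm = 769.81 kN·m.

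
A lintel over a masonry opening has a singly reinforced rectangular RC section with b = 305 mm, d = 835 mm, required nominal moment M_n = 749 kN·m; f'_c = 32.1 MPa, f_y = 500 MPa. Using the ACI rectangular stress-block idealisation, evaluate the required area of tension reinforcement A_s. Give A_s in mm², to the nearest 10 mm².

A_s ≈ 1930 mm²

With M_n = 0.85 f'_c a b (d − a/2), solve the quadratic for a:
a = d − √(d² − 2M_n/(0.85 f'_c b)) = 835 − √(835² − 2 × 749×10⁶/(0.85 × 32.1 × 305)) = 115.82 mm.
A_s = 0.85 f'_c a b / f_y = 0.85 × 32.1 × 115.82 × 305 / 500 = 1927.7 mm².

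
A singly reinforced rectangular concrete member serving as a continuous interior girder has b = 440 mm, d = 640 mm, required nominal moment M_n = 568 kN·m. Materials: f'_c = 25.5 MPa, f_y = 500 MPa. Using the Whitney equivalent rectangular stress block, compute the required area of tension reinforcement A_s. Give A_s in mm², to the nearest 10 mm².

A_s ≈ 1930 mm²

With M_n = 0.85 f'_c a b (d − a/2), solve the quadratic for a:
a = d − √(d² − 2M_n/(0.85 f'_c b)) = 640 − √(640² − 2 × 568×10⁶/(0.85 × 25.5 × 440)) = 101.03 mm.
A_s = 0.85 f'_c a b / f_y = 0.85 × 25.5 × 101.03 × 440 / 500 = 1927.0 mm².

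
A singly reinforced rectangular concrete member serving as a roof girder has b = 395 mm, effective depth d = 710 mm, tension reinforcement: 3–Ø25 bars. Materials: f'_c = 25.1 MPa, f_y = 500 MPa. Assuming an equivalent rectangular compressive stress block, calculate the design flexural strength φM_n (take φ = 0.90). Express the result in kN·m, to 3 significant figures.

A_s = 3 × 491 = 1473 mm².
T = A_s f_y = 1473 × 500 = 736500 N = 736.5 kN.
From C = T: a = T/(0.85 f'_c b) = 736500/(0.85 × 25.1 × 395) = 87.39 mm.
M_n = T(d − a/2) = 736.5 kN × (710 − 43.695) mm = 490.73 kN·m.
φM_n = 0.90 × 490.73 = 441.66 kN·m.

φM_n ≈ 442 kN·m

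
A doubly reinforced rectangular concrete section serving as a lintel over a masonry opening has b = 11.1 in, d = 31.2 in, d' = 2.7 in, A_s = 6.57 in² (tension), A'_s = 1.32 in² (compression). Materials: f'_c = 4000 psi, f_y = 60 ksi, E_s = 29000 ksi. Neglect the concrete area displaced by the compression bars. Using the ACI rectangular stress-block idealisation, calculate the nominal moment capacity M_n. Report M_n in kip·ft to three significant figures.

Assume both steels yield.
a = (A_s − A'_s) f_y/(0.85 f'_c b) = (6.57 − 1.32) × 60/(0.85 × 4 × 11.1) = 8.347 in.
c = a/β₁ = 8.347/0.85 = 9.820 in; ε'_s = 0.003(c − d')/c = 0.0022 ≥ ε_y = 0.0021, so the compression steel yields.
M_n = (A_s − A'_s) f_y (d − a/2) + A'_s f_y (d − d') = 315 × (31.2 − 4.1735) + 79.2 × (31.2 − 2.7) = 8513.3 + 2257.2 = 10770.5 kip·in = 10770.5/12 = 897.54 kip·ft.

M_n ≈ 898 kip·ft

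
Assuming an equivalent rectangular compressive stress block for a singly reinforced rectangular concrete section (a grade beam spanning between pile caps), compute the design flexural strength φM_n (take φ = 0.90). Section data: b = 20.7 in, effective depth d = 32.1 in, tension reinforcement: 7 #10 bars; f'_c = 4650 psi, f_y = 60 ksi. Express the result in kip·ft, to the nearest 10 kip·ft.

φM_n ≈ 1150 kip·ft

A_s = 7 × 1.27 = 8.89 in².
T = A_s f_y = 8.89 × 60 = 533.4 kips.
a = T/(0.85 f'_c b) = 533.4/(0.85 × 4.65 × 20.7) = 6.519 in.
M_n = T(d − a/2) = 533.4 × (32.1 − 3.2595) = 15383.5 kip·in = 15383.5/12 = 1281.96 kip·ft.
φM_n = 0.90 × 1281.96 = 1153.76 kip·ft.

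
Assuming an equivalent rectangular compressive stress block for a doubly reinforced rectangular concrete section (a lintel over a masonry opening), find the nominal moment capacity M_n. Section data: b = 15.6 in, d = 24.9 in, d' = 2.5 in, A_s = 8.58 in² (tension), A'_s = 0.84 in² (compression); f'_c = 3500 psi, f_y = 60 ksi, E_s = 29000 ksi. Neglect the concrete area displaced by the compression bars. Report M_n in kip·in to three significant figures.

Assume both steels yield.
a = (A_s − A'_s) f_y/(0.85 f'_c b) = (8.58 − 0.84) × 60/(0.85 × 3.5 × 15.6) = 10.006 in.
c = a/β₁ = 10.006/0.85 = 11.772 in; ε'_s = 0.003(c − d')/c = 0.0024 ≥ ε_y = 0.0021, so the compression steel yields.
M_n = (A_s − A'_s) f_y (d − a/2) + A'_s f_y (d − d') = 464.4 × (24.9 − 5.003) + 50.4 × (24.9 − 2.5) = 9240.2 + 1129.0 = 10369.2 kip·in.

M_n ≈ 10400 kip·in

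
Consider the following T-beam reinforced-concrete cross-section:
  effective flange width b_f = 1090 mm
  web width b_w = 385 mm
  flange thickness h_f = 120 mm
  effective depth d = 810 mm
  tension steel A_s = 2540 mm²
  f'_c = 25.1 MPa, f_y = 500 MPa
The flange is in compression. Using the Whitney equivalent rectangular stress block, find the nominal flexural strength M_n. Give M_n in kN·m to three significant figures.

M_n ≈ 994 kN·m

Tension: T = A_s f_y = 2540 × 500 = 1270000 N.
Try a within the flange: a = T/(0.85 f'_c b_f) = 1270000/(0.85 × 25.1 × 1090) = 54.61 mm.
Since a = 54.61 ≤ h_f = 120 mm, the stress block lies entirely in the flange; analyse as a rectangular beam of width b_f.
M_n = T(d − a/2) = 1270000 × (810 − 27.305) = 994.02 × 10⁶ N·mm.
M_n = 994.02 kN·m.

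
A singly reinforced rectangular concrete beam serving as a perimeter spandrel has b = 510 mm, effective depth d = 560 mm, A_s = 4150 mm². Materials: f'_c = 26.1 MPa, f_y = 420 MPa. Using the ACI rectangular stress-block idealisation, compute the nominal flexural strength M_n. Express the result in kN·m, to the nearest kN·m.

T = A_s f_y = 4150 × 420 = 1743000 N = 1743 kN.
From C = T: a = T/(0.85 f'_c b) = 1743000/(0.85 × 26.1 × 510) = 154.05 mm.
M_n = T(d − a/2) = 1743 kN × (560 − 77.025) mm = 841.83 kN·m.

M_n ≈ 842 kN·m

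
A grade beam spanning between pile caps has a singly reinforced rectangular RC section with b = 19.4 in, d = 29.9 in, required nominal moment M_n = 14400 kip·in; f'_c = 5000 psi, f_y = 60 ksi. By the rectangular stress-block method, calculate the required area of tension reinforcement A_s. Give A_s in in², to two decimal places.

A_s ≈ 9.02 in²

From M_n = 0.85 f'_c a b (d − a/2):
a = d − √(d² − 2M_n/(0.85 f'_c b)) = 29.9 − √(29.9² − 2 × 14400/(0.85 × 5 × 19.4)) = 6.561 in.
A_s = 0.85 f'_c a b / f_y = 0.85 × 5 × 6.561 × 19.4 / 60 = 9.016 in².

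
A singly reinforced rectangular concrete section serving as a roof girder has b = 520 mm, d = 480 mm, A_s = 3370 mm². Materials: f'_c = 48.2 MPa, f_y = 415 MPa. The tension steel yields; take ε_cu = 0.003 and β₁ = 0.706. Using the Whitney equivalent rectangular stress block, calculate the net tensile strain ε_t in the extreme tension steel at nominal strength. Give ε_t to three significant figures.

ε_t ≈ 0.0125

a = A_s f_y/(0.85 f'_c b) = 65.65 mm.
β₁ = 0.706, so c = a/β₁ = 65.65/0.706 = 92.99 mm.
From the linear strain diagram with ε_cu = 0.003: ε_t = 0.003 (d − c)/c = 0.003 × (480 − 92.99)/92.99 = 0.0125.
Since ε_t ≥ 0.005, the section is tension-controlled.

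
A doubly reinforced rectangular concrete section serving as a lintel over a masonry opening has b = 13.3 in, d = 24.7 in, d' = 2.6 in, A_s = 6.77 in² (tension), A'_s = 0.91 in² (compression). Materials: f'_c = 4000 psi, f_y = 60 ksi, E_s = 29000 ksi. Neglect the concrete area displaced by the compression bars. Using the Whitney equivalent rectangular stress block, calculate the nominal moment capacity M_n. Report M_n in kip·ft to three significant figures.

Assume both steels yield.
a = (A_s − A'_s) f_y/(0.85 f'_c b) = (6.77 − 0.91) × 60/(0.85 × 4 × 13.3) = 7.775 in.
c = a/β₁ = 7.775/0.85 = 9.147 in; ε'_s = 0.003(c − d')/c = 0.0021 ≥ ε_y = 0.0021, so the compression steel yields.
M_n = (A_s − A'_s) f_y (d − a/2) + A'_s f_y (d − d') = 351.6 × (24.7 − 3.8875) + 54.6 × (24.7 − 2.6) = 7317.7 + 1206.7 = 8524.4 kip·in = 8524.4/12 = 710.37 kip·ft.

M_n ≈ 710 kip·ft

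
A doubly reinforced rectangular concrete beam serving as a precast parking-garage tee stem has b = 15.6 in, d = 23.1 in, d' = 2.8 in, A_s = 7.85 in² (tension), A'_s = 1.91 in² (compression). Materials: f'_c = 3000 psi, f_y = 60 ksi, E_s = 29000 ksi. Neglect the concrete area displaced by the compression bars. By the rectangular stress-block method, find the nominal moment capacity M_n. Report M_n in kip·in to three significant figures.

Assume both steels yield.
a = (A_s − A'_s) f_y/(0.85 f'_c b) = (7.85 − 1.91) × 60/(0.85 × 3 × 15.6) = 8.959 in.
c = a/β₁ = 8.959/0.85 = 10.540 in; ε'_s = 0.003(c − d')/c = 0.0022 ≥ ε_y = 0.0021, so the compression steel yields.
M_n = (A_s − A'_s) f_y (d − a/2) + A'_s f_y (d − d') = 356.4 × (23.1 − 4.4795) + 114.6 × (23.1 − 2.8) = 6636.3 + 2326.4 = 8962.7 kip·in.

M_n ≈ 8960 kip·in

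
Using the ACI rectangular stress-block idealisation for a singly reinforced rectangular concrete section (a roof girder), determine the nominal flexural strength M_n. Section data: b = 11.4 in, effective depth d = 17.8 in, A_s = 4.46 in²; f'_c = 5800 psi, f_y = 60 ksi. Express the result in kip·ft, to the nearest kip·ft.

M_n ≈ 344 kip·ft

T = A_s f_y = 4.46 × 60 = 267.6 kips.
a = T/(0.85 f'_c b) = 267.6/(0.85 × 5.8 × 11.4) = 4.761 in.
M_n = T(d − a/2) = 267.6 × (17.8 − 2.3805) = 4126.3 kip·in = 4126.3/12 = 343.86 kip·ft.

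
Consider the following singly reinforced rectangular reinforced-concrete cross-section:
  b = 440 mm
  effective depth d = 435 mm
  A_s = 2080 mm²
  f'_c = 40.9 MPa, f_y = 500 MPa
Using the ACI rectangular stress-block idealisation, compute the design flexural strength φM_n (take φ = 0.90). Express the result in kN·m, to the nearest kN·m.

φM_n ≈ 375 kN·m

T = A_s f_y = 2080 × 500 = 1040000 N = 1040 kN.
From C = T: a = T/(0.85 f'_c b) = 1040000/(0.85 × 40.9 × 440) = 67.99 mm.
M_n = T(d − a/2) = 1040 kN × (435 − 33.995) mm = 417.05 kN·m.
φM_n = 0.90 × 417.05 = 375.35 kN·m.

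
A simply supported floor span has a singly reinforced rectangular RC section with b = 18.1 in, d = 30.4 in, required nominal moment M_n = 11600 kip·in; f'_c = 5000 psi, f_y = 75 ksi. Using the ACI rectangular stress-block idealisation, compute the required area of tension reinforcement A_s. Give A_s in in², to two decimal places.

From M_n = 0.85 f'_c a b (d − a/2):
a = d − √(d² − 2M_n/(0.85 f'_c b)) = 30.4 − √(30.4² − 2 × 11600/(0.85 × 5 × 18.1)) = 5.449 in.
A_s = 0.85 f'_c a b / f_y = 0.85 × 5 × 5.449 × 18.1 / 75 = 5.589 in².

A_s ≈ 5.59 in²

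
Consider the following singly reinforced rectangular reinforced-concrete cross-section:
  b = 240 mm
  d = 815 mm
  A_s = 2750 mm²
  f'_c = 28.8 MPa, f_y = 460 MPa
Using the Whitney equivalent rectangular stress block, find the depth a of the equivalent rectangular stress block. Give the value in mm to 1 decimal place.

T = A_s f_y = 2750 × 460 = 1265000 N = 1265 kN.
Setting C = 0.85 f'_c a b equal to T: a = 1265000/(0.85 × 28.8 × 240) = 215.3 mm.

a ≈ 215.3 mm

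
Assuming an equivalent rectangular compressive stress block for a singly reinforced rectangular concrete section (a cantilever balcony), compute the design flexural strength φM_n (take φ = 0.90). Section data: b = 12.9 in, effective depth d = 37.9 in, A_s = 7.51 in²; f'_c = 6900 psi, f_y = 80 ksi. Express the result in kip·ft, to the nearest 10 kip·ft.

φM_n ≈ 1530 kip·ft

T = A_s f_y = 7.51 × 80 = 600.8 kips.
a = T/(0.85 f'_c b) = 600.8/(0.85 × 6.9 × 12.9) = 7.941 in.
M_n = T(d − a/2) = 600.8 × (37.9 − 3.9705) = 20384.8 kip·in = 20384.8/12 = 1698.73 kip·ft.
φM_n = 0.90 × 1698.73 = 1528.86 kip·ft.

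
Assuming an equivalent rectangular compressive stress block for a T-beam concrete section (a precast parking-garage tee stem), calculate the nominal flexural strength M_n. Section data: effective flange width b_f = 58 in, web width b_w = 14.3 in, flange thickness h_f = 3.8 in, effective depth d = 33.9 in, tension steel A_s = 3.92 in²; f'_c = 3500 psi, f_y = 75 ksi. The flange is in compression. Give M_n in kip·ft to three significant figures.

Tension: T = A_s f_y = 3.92 × 75 = 294 kips.
Try a within the flange: a = T/(0.85 f'_c b_f) = 294/(0.85 × 3.5 × 58) = 1.704 in.
Since a = 1.704 ≤ h_f = 3.8 in, the stress block lies entirely in the flange; analyse as a rectangular beam of width b_f.
M_n = T(d − a/2) = 294 × (33.9 − 0.852) = 9716.1 kip·in.
M_n = 9716.1/12 = 809.68 kip·ft.

M_n ≈ 810 kip·ft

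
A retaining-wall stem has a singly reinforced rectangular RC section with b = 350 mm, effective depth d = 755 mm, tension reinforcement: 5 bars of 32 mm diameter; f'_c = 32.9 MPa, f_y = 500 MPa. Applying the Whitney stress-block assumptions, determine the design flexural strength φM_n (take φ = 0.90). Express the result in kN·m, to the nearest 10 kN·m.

φM_n ≈ 1180 kN·m

A_s = 5 × 804 = 4020 mm².
T = A_s f_y = 4020 × 500 = 2010000 N = 2010 kN.
From C = T: a = T/(0.85 f'_c b) = 2010000/(0.85 × 32.9 × 350) = 205.36 mm.
M_n = T(d − a/2) = 2010 kN × (755 − 102.68) mm = 1311.16 kN·m.
φM_n = 0.90 × 1311.16 = 1180.04 kN·m.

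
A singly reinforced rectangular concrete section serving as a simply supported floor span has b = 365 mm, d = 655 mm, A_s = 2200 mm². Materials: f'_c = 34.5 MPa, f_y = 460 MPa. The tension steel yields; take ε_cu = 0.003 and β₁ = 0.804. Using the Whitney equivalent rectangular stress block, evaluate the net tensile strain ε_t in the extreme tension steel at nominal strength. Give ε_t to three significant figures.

ε_t ≈ 0.0137

a = A_s f_y/(0.85 f'_c b) = 94.55 mm.
β₁ = 0.804, so c = a/β₁ = 94.55/0.804 = 117.60 mm.
From the linear strain diagram with ε_cu = 0.003: ε_t = 0.003 (d − c)/c = 0.003 × (655 − 117.60)/117.60 = 0.0137.
Since ε_t ≥ 0.005, the section is tension-controlled.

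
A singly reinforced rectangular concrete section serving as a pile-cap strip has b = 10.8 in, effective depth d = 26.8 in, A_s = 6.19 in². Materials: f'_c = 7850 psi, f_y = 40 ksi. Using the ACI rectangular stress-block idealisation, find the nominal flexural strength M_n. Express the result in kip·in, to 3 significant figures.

M_n ≈ 6210 kip·in

T = A_s f_y = 6.19 × 40 = 247.6 kips.
a = T/(0.85 f'_c b) = 247.6/(0.85 × 7.85 × 10.8) = 3.436 in.
M_n = T(d − a/2) = 247.6 × (26.8 − 1.718) = 6210.3 kip·in.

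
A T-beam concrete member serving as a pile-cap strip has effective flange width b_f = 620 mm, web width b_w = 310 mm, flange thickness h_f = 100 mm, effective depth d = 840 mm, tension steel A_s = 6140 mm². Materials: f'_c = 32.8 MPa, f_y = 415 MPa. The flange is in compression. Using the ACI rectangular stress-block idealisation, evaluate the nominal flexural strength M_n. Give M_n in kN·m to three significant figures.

Tension: T = A_s f_y = 6140 × 415 = 2548100 N.
Try a within the flange: a = T/(0.85 f'_c b_f) = 2548100/(0.85 × 32.8 × 620) = 147.41 mm.
a = 147.41 > h_f = 100 mm: the block extends into the web. Split into flange-overhang and web parts.
C_f = 0.85 f'_c (b_f − b_w) h_f = 0.85 × 32.8 × (620 − 310) × 100 = 864280 N.
Remaining web compression depth: a_w = (T − C_f)/(0.85 f'_c b_w) = (2548100 − 864280)/(0.85 × 32.8 × 310) = 194.82 mm.
M_n = C_f(d − h_f/2) + (T − C_f)(d − a_w/2) = 864280 × (840 − 50) + 1683820 × (840 − 97.41) = 682.78 + 1250.39 = 1933.17 × 10⁶ N·mm.
M_n = 1933.17 kN·m.

M_n ≈ 1930 kN·m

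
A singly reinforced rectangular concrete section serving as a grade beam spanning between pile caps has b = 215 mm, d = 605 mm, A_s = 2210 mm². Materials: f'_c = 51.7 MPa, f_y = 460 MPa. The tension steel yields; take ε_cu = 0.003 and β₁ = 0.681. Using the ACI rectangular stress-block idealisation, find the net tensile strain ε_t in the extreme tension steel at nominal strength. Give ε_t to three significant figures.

ε_t ≈ 0.00849

a = A_s f_y/(0.85 f'_c b) = 107.60 mm.
β₁ = 0.681, so c = a/β₁ = 107.60/0.681 = 158.00 mm.
From the linear strain diagram with ε_cu = 0.003: ε_t = 0.003 (d − c)/c = 0.003 × (605 − 158.00)/158.00 = 0.00849.
Since ε_t ≥ 0.005, the section is tension-controlled.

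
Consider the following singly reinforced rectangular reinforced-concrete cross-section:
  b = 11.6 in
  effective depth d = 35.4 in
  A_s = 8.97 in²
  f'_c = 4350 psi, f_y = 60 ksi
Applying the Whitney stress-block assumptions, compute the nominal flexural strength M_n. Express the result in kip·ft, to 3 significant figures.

M_n ≈ 1310 kip·ft

T = A_s f_y = 8.97 × 60 = 538.2 kips.
a = T/(0.85 f'_c b) = 538.2/(0.85 × 4.35 × 11.6) = 12.548 in.
M_n = T(d − a/2) = 538.2 × (35.4 − 6.274) = 15675.6 kip·in = 15675.6/12 = 1306.30 kip·ft.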